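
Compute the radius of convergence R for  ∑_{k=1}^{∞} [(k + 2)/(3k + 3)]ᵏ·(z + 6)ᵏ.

By the Cauchy root test, |a_k|^(1/k) = (k + 2)/(3k + 3) → 1/3.
Hence the series converges for |z + 6| < 1/(1/3) = 3, so the radius of convergence is 3.

R = 3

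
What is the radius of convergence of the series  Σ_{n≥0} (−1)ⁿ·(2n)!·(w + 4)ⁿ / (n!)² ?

R = 1/4

Apply the ratio test: |a_{n+1}| / |a_n| = (2n+1)·(2n+2)/(n+1)², which tends to 4 as n → ∞.
The series converges when 4 · |w + 4| < 1, giving R = 1/4.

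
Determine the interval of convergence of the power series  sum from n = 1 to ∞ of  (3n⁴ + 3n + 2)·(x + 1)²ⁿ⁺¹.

By the ratio test, |a_{n+1}/a_n| = (3(n+1)⁴ + 3(n+1) + 2)/(3n⁴ + 3n + 2) → 1.
Writing y = (x + 1)², the series in y has radius 1, so |x + 1| < √(1) = 1 and R = 1.
When x = 0, the terms have absolute value of order n⁴, which does not tend to 0, so the series diverges by the divergence test.
Endpoint x = -2: the terms have absolute value of order n⁴, which does not tend to 0, so the series diverges by the divergence test.

(-2, 0)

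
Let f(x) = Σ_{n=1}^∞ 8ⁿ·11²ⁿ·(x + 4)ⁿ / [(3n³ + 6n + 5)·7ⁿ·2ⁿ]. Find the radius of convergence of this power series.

R = 7/484

By the ratio test, |a_{n+1}/a_n| = [(3n³ + 6n + 5)/(3(n+1)³ + 6(n+1) + 5)] · 8·121/(7·2) → 484/7.
Thus R = 1/(484/7) = 7/484.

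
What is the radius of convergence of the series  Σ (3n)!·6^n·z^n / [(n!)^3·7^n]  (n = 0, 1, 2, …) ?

The ratio of consecutive coefficients is (3n+1)·(3n+2)·(3n+3)/(n+1)³ · 6/7 → 162/7.
Convergence for |z| · 162/7 < 1, i.e. |z| < 7/162. So R = 7/162.

R = 7/162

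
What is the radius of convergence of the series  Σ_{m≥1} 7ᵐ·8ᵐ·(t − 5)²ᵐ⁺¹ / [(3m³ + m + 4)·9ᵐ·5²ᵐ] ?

The ratio of consecutive coefficients is [(3m³ + m + 4)/(3(m+1)³ + (m+1) + 4)] · 7·8/(9·25) → 56/225.
Successive powers of (t − 5) differ by 2, so the series converges when |t − 5|² · 56/225 < 1, i.e. |t − 5| < √(225/56). So R = 15√14/28.

R = 15√14/28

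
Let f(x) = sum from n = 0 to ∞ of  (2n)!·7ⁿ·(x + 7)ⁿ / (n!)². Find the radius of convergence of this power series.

R = 1/28

By the ratio test, |a_{n+1}/a_n| = (2n+1)·(2n+2)/(n+1)² · 7 → 28.
Convergence for |x + 7| · 28 < 1, i.e. |x + 7| < 1/28. So R = 1/28.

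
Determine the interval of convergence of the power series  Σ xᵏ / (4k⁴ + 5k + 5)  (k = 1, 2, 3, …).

Apply the ratio test: |a_{k+1}| / |a_k| = (4k⁴ + 5k + 5)/(4(k+1)⁴ + 5(k+1) + 5), which tends to 1 as k → ∞.
Hence R = 1.
When x = 1, the terms are on the order of 1/k⁴, so the series converges absolutely by comparison with the p-series (p = 4 > 1).
At x = -1: absolute convergence follows by limit comparison with Σ 1/k⁴.

[-1, 1]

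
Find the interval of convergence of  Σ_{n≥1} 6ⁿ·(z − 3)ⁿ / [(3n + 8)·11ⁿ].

[7/6, 29/6)

By the ratio test, |a_{n+1}/a_n| = [(3n + 8)/(3(n+1) + 8)] · 6/11 → 6/11.
The series converges when 6/11 · |z − 3| < 1, giving R = 11/6.
At z = 29/6: the terms are asymptotic to a nonzero constant times 1/n, so the series diverges by limit comparison with Σ 1/n.
Check z = 7/6: convergence follows from the alternating series test (terms decrease monotonically to 0).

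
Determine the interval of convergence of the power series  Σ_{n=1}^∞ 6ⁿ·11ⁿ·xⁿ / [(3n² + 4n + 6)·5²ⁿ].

[-25/66, 25/66]

The ratio of consecutive coefficients is [(3n² + 4n + 6)/(3(n+1)² + 4(n+1) + 6)] · 6·11/25 → 66/25.
Thus R = 1/(66/25) = 25/66.
At x = 25/66: the terms are on the order of 1/n², so the series converges absolutely by comparison with the p-series (p = 2 > 1).
Check x = -25/66: absolute convergence follows by limit comparison with Σ 1/n².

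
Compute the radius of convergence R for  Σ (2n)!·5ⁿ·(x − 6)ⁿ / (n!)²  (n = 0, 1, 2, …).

Ratio test: |a_{n+1}/a_n| = (2n+1)·(2n+2)/(n+1)² · 5 → 20 as n → ∞.
Thus R = 1/(20) = 1/20.

R = 1/20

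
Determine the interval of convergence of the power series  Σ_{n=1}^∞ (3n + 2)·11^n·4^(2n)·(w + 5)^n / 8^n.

Apply the ratio test: |a_{n+1}| / |a_n| = [(3(n+1) + 2)/(3n + 2)] · 11·16/8, which tends to 22 as n → ∞.
Thus R = 1/(22) = 1/22.
When w = -109/22, the terms have absolute value of order n, which does not tend to 0, so the series diverges by the divergence test.
Check w = -111/22: the terms have absolute value of order n, which does not tend to 0, so the series diverges by the divergence test.

(-111/22, -109/22)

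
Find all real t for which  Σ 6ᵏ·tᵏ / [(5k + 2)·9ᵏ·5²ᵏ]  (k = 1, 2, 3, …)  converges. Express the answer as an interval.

[-75/2, 75/2)

By the ratio test, |a_{k+1}/a_k| = [(5k + 2)/(5(k+1) + 2)] · 6/(9·25) → 2/75.
The series converges when 2/75 · |t| < 1, giving R = 75/2.
At t = 75/2: the terms are asymptotic to a nonzero constant times 1/k, so the series diverges by limit comparison with Σ 1/k.
Check t = -75/2: an alternating series whose terms decrease to 0 in absolute value, so it converges by the Leibniz criterion.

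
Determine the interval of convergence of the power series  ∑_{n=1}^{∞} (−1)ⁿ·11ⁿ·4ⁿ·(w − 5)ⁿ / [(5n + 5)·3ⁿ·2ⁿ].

By the ratio test, |a_{n+1}/a_n| = [(5n + 5)/(5(n+1) + 5)] · 11·4/(3·2) → 22/3.
The series converges when 22/3 · |w − 5| < 1, giving R = 3/22.
Endpoint w = 113/22: convergence follows from the alternating series test (terms decrease monotonically to 0).
Endpoint w = 107/22: the terms are asymptotic to a nonzero constant times 1/n, so the series diverges by limit comparison with Σ 1/n.

(107/22, 113/22]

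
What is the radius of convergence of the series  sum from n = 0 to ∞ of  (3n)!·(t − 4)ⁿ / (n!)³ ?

R = 1/27

The ratio of consecutive coefficients is (3n+1)·(3n+2)·(3n+3)/(n+1)³ → 27.
Hence the series converges for |t − 4| < 1/(27) = 1/27, so the radius of convergence is 1/27.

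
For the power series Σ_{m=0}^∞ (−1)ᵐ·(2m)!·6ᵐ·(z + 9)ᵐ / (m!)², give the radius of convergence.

The ratio of consecutive coefficients is (2m+1)·(2m+2)/(m+1)² · 6 → 24.
Convergence for |z + 9| · 24 < 1, i.e. |z + 9| < 1/24. So R = 1/24.

R = 1/24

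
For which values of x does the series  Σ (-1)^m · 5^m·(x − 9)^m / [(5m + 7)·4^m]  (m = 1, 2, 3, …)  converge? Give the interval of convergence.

(41/5, 49/5]

The ratio of consecutive coefficients is [(5m + 7)/(5(m+1) + 7)] · 5/4 → 5/4.
The series converges when 5/4 · |x − 9| < 1, giving R = 4/5.
At x = 49/5: the terms alternate in sign and decrease monotonically to 0 in absolute value (size ~ c/m), so the alternating series test gives convergence.
Endpoint x = 41/5: the terms are asymptotic to a nonzero constant times 1/m, so the series diverges by limit comparison with Σ 1/m.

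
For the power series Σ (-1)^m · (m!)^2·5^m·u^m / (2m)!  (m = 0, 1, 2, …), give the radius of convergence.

Apply the ratio test: |a_{m+1}| / |a_m| = (m+1)²/[(2m+1)·(2m+2)] · 5, which tends to 5/4 as m → ∞.
Hence the series converges for |u| < 1/(5/4) = 4/5, so the radius of convergence is 4/5.

R = 4/5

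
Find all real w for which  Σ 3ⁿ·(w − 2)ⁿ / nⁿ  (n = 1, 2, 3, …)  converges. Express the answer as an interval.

Applying the root test, |a_n|^(1/n) = 3/n → 0.
The limit is 0 for every w, so R = ∞.

(−∞, ∞)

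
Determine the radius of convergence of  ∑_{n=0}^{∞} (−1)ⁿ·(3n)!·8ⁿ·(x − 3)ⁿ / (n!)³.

R = 1/216

Apply the ratio test: |a_{n+1}| / |a_n| = (3n+1)·(3n+2)·(3n+3)/(n+1)³ · 8, which tends to 216 as n → ∞.
Thus R = 1/(216) = 1/216.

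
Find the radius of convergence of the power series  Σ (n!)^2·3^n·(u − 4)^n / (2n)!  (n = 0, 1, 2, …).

R = 4/3

The ratio of consecutive coefficients is (n+1)²/[(2n+1)·(2n+2)] · 3 → 3/4.
Convergence for |u − 4| · 3/4 < 1, i.e. |u − 4| < 4/3. So R = 4/3.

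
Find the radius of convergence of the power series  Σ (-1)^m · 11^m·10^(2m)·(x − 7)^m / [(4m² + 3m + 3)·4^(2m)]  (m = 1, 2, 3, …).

Ratio test: |a_{m+1}/a_m| = [(4m² + 3m + 3)/(4(m+1)² + 3(m+1) + 3)] · 11·100/16 → 275/4 as m → ∞.
The series converges when 275/4 · |x − 7| < 1, giving R = 4/275.

R = 4/275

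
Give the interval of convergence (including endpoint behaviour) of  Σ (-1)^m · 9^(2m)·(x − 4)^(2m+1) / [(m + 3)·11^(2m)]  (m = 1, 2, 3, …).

Ratio test: |a_{m+1}/a_m| = [(m + 3)/((m+1) + 3)] · 81/121 → 81/121 as m → ∞.
Successive powers of (x − 4) differ by 2, so the series converges when |x − 4|² · 81/121 < 1, i.e. |x − 4| < √(121/81) = 11/9. So R = 11/9.
At x = 47/9: the terms alternate in sign and decrease monotonically to 0 in absolute value (size ~ c/m), so the alternating series test gives convergence.
At x = 25/9: the terms alternate in sign and decrease monotonically to 0 in absolute value (size ~ c/m), so the alternating series test gives convergence.

[25/9, 47/9]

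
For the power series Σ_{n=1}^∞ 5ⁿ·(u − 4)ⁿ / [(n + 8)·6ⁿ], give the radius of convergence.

R = 6/5

By the ratio test, |a_{n+1}/a_n| = [(n + 8)/((n+1) + 8)] · 5/6 → 5/6.
The series converges when 5/6 · |u − 4| < 1, giving R = 6/5.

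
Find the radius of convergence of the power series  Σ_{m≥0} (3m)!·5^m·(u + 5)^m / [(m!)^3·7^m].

Ratio test: |a_{m+1}/a_m| = (3m+1)·(3m+2)·(3m+3)/(m+1)³ · 5/7 → 135/7 as m → ∞.
The series converges when 135/7 · |u + 5| < 1, giving R = 7/135.

R = 7/135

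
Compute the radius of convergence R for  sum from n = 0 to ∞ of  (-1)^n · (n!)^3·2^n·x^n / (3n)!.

R = 27/2

The ratio of consecutive coefficients is (n+1)³/[(3n+1)·(3n+2)·(3n+3)] · 2 → 2/27.
The series converges when 2/27 · |x| < 1, giving R = 27/2.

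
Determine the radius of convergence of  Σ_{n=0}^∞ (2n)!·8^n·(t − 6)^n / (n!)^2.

By the ratio test, |a_{n+1}/a_n| = (2n+1)·(2n+2)/(n+1)² · 8 → 32.
The series converges when 32 · |t − 6| < 1, giving R = 1/32.

R = 1/32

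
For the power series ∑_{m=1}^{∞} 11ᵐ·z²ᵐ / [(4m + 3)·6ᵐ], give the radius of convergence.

Apply the ratio test: |a_{m+1}| / |a_m| = [(4m + 3)/(4(m+1) + 3)] · 11/6, which tends to 11/6 as m → ∞.
Successive powers of z differ by 2, so the series converges when |z|² · 11/6 < 1, i.e. |z| < √(6/11). So R = √66/11.

R = √66/11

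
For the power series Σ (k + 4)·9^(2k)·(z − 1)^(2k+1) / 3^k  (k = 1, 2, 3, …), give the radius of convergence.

R = √3/9

Apply the ratio test: |a_{k+1}| / |a_k| = [((k+1) + 4)/(k + 4)] · 81/3, which tends to 27 as k → ∞.
Successive powers of (z − 1) differ by 2, so the series converges when |z − 1|² · 27 < 1, i.e. |z − 1| < √(1/27). So R = √3/9.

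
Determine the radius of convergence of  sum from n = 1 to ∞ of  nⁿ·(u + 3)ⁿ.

Applying the root test, |a_n|^(1/n) = n → ∞.
The root grows without bound, so R = 0 (convergence only at u = -3).

R = 0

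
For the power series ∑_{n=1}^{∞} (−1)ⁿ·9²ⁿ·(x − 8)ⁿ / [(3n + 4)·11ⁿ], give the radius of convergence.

R = 11/81

The ratio of consecutive coefficients is [(3n + 4)/(3(n+1) + 4)] · 81/11 → 81/11.
The series converges when 81/11 · |x − 8| < 1, giving R = 11/81.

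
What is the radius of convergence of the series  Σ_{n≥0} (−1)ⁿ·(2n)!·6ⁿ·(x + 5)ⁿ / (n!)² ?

R = 1/24

The ratio of consecutive coefficients is (2n+1)·(2n+2)/(n+1)² · 6 → 24.
Thus R = 1/(24) = 1/24.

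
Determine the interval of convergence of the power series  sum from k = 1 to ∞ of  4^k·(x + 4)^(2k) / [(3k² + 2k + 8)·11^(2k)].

Ratio test: |a_{k+1}/a_k| = [(3k² + 2k + 8)/(3(k+1)² + 2(k+1) + 8)] · 4/121 → 4/121 as k → ∞.
Since the exponent of (x + 4) increases by 2 each term, convergence requires |x + 4|² < 121/4, hence R = 11/2.
At x = 3/2: the series is dominated by a constant times Σ 1/k², which converges (p = 2 > 1).
Check x = -19/2: the series is dominated by a constant times Σ 1/k², which converges (p = 2 > 1).

[-19/2, 3/2]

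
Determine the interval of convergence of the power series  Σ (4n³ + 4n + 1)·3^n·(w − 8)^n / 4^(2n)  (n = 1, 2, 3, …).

By the ratio test, |a_{n+1}/a_n| = [(4(n+1)³ + 4(n+1) + 1)/(4n³ + 4n + 1)] · 3/16 → 3/16.
Convergence for |w − 8| · 3/16 < 1, i.e. |w − 8| < 16/3. So R = 16/3.
Check w = 40/3: the terms do not tend to 0, so the series diverges.
When w = 8/3, the terms have absolute value of order n³, which does not tend to 0, so the series diverges by the divergence test.

(8/3, 40/3)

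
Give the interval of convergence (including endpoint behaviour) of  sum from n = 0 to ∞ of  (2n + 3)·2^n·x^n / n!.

Apply the ratio test: |a_{n+1}| / |a_n| = (2(n+1) + 3)/(2n + 3) · 2 · 1/(n+1), which tends to 0 as n → ∞.
The limit is 0, so the series converges for all x; R = ∞.

(−∞, ∞)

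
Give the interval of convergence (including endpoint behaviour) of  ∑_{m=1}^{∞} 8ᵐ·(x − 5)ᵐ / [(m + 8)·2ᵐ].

[19/4, 21/4)

The ratio of consecutive coefficients is [(m + 8)/((m+1) + 8)] · 8/2 → 4.
Hence the series converges for |x − 5| < 1/(4) = 1/4, so the radius of convergence is 1/4.
When x = 21/4, the terms behave like c/m; limit comparison with the harmonic series gives divergence.
Check x = 19/4: the terms alternate in sign and decrease monotonically to 0 in absolute value (size ~ c/m), so the alternating series test gives convergence.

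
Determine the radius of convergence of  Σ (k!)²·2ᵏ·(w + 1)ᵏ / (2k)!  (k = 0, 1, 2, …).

R = 2

Apply the ratio test: |a_{k+1}| / |a_k| = (k+1)²/[(2k+1)·(2k+2)] · 2, which tends to 1/2 as k → ∞.
Hence the series converges for |w + 1| < 1/(1/2) = 2, so the radius of convergence is 2.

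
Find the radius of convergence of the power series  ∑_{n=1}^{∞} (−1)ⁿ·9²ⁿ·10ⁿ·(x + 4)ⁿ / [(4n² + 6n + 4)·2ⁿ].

R = 1/405

Ratio test: |a_{n+1}/a_n| = [(4n² + 6n + 4)/(4(n+1)² + 6(n+1) + 4)] · 81·10/2 → 405 as n → ∞.
Thus R = 1/(405) = 1/405.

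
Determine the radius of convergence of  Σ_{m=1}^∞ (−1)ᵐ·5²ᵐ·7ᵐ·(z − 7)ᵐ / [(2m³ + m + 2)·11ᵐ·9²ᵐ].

By the ratio test, |a_{m+1}/a_m| = [(2m³ + m + 2)/(2(m+1)³ + (m+1) + 2)] · 25·7/(11·81) → 175/891.
Hence the series converges for |z − 7| < 1/(175/891) = 891/175, so the radius of convergence is 891/175.

R = 891/175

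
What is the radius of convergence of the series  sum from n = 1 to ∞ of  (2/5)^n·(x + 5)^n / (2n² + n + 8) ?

R = 5/2

Apply the ratio test: |a_{n+1}| / |a_n| = [(2n² + n + 8)/(2(n+1)² + (n+1) + 8)] · 2/5, which tends to 2/5 as n → ∞.
Hence the series converges for |x + 5| < 1/(2/5) = 5/2, so the radius of convergence is 5/2.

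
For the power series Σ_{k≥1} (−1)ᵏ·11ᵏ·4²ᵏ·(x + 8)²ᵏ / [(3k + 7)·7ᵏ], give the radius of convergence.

The ratio of consecutive coefficients is [(3k + 7)/(3(k+1) + 7)] · 11·16/7 → 176/7.
Writing y = (x + 8)², the series in y has radius 7/176, so |x + 8| < √(7/176) and R = √77/44.

R = √77/44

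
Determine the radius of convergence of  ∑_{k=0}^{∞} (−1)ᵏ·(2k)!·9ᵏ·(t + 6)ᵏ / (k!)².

By the ratio test, |a_{k+1}/a_k| = (2k+1)·(2k+2)/(k+1)² · 9 → 36.
The series converges when 36 · |t + 6| < 1, giving R = 1/36.

R = 1/36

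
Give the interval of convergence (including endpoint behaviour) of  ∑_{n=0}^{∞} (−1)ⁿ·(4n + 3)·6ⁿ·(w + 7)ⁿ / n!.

(−∞, ∞)

The ratio of consecutive coefficients is (4(n+1) + 3)/(4n + 3) · 6 · 1/(n+1) → 0.
The ratio tends to 0 regardless of w, hence R = ∞.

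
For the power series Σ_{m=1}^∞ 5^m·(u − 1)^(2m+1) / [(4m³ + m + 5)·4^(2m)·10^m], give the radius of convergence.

Ratio test: |a_{m+1}/a_m| = [(4m³ + m + 5)/(4(m+1)³ + (m+1) + 5)] · 5/(16·10) → 1/32 as m → ∞.
Since the exponent of (u − 1) increases by 2 each term, convergence requires |u − 1|² < 32, hence R = 4√2.

R = 4√2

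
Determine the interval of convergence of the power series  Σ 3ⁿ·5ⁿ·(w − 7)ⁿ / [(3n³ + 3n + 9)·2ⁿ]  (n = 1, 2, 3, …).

[103/15, 107/15]

Apply the ratio test: |a_{n+1}| / |a_n| = [(3n³ + 3n + 9)/(3(n+1)³ + 3(n+1) + 9)] · 3·5/2, which tends to 15/2 as n → ∞.
Hence the series converges for |w − 7| < 1/(15/2) = 2/15, so the radius of convergence is 2/15.
Endpoint w = 107/15: the series is dominated by a constant times Σ 1/n³, which converges (p = 3 > 1).
When w = 103/15, absolute convergence follows by limit comparison with Σ 1/n³.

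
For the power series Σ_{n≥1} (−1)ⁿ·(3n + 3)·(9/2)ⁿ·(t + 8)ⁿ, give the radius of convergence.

Apply the ratio test: |a_{n+1}| / |a_n| = [(3(n+1) + 3)/(3n + 3)] · 9/2, which tends to 9/2 as n → ∞.
Thus R = 1/(9/2) = 2/9.

R = 2/9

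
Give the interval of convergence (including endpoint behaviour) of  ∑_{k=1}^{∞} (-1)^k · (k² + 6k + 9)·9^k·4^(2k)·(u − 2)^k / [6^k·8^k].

Apply the ratio test: |a_{k+1}| / |a_k| = [((k+1)² + 6(k+1) + 9)/(k² + 6k + 9)] · 9·16/(6·8), which tends to 3 as k → ∞.
Hence the series converges for |u − 2| < 1/(3) = 1/3, so the radius of convergence is 1/3.
When u = 7/3, the k-th term does not approach 0; divergence by the term test.
At u = 5/3: the terms do not tend to 0, so the series diverges.

(5/3, 7/3)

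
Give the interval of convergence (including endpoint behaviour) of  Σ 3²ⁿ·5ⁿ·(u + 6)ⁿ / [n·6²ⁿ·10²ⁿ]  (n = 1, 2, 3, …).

Ratio test: |a_{n+1}/a_n| = [n/(n+1)] · 9·5/(36·100) → 1/80 as n → ∞.
Hence the series converges for |u + 6| < 1/(1/80) = 80, so the radius of convergence is 80.
Endpoint u = 74: comparison with the harmonic series Σ 1/n shows the series diverges.
At u = -86: the terms alternate in sign and decrease monotonically to 0 in absolute value (size ~ c/n), so the alternating series test gives convergence.

[-86, 74)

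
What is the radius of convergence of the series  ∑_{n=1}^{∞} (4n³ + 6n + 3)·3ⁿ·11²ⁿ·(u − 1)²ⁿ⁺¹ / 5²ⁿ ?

R = 5√3/33

By the ratio test, |a_{n+1}/a_n| = [(4(n+1)³ + 6(n+1) + 3)/(4n³ + 6n + 3)] · 3·121/25 → 363/25.
Writing y = (u − 1)², the series in y has radius 25/363, so |u − 1| < √(25/363) and R = 5√3/33.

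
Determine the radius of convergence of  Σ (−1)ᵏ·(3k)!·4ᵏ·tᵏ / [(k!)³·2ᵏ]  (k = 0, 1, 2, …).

R = 1/54

The ratio of consecutive coefficients is (3k+1)·(3k+2)·(3k+3)/(k+1)³ · 4/2 → 54.
Thus R = 1/(54) = 1/54.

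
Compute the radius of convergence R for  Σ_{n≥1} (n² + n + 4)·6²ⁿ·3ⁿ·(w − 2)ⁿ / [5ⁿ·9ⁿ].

R = 5/12

By the ratio test, |a_{n+1}/a_n| = [((n+1)² + (n+1) + 4)/(n² + n + 4)] · 36·3/(5·9) → 12/5.
The series converges when 12/5 · |w − 2| < 1, giving R = 5/12.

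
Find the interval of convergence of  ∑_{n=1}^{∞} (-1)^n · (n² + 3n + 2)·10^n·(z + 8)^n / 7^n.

(-87/10, -73/10)

Apply the ratio test: |a_{n+1}| / |a_n| = [((n+1)² + 3(n+1) + 2)/(n² + 3n + 2)] · 10/7, which tends to 10/7 as n → ∞.
Convergence for |z + 8| · 10/7 < 1, i.e. |z + 8| < 7/10. So R = 7/10.
Check z = -73/10: the terms do not tend to 0, so the series diverges.
Check z = -87/10: the n-th term does not approach 0; divergence by the term test.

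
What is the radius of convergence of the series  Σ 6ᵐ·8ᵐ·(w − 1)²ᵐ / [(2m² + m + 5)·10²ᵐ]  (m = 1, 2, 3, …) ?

The ratio of consecutive coefficients is [(2m² + m + 5)/(2(m+1)² + (m+1) + 5)] · 6·8/100 → 12/25.
Successive powers of (w − 1) differ by 2, so the series converges when |w − 1|² · 12/25 < 1, i.e. |w − 1| < √(25/12). So R = 5√3/6.

R = 5√3/6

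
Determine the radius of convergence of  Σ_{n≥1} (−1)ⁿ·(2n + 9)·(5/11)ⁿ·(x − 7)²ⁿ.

R = √55/5

Apply the ratio test: |a_{n+1}| / |a_n| = [(2(n+1) + 9)/(2n + 9)] · 5/11, which tends to 5/11 as n → ∞.
Successive powers of (x − 7) differ by 2, so the series converges when |x − 7|² · 5/11 < 1, i.e. |x − 7| < √(11/5). So R = √55/5.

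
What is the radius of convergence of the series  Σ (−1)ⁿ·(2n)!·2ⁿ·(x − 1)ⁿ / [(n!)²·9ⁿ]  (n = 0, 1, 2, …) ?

R = 9/8

Ratio test: |a_{n+1}/a_n| = (2n+1)·(2n+2)/(n+1)² · 2/9 → 8/9 as n → ∞.
Convergence for |x − 1| · 8/9 < 1, i.e. |x − 1| < 9/8. So R = 9/8.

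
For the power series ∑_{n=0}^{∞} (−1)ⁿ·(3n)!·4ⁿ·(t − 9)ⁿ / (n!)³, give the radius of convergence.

The ratio of consecutive coefficients is (3n+1)·(3n+2)·(3n+3)/(n+1)³ · 4 → 108.
Hence the series converges for |t − 9| < 1/(108) = 1/108, so the radius of convergence is 1/108.

R = 1/108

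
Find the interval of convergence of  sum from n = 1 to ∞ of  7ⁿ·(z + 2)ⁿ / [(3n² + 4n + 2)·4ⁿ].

By the ratio test, |a_{n+1}/a_n| = [(3n² + 4n + 2)/(3(n+1)² + 4(n+1) + 2)] · 7/4 → 7/4.
Convergence for |z + 2| · 7/4 < 1, i.e. |z + 2| < 4/7. So R = 4/7.
Check z = -10/7: the terms are on the order of 1/n², so the series converges absolutely by comparison with the p-series (p = 2 > 1).
Check z = -18/7: absolute convergence follows by limit comparison with Σ 1/n².

[-18/7, -10/7]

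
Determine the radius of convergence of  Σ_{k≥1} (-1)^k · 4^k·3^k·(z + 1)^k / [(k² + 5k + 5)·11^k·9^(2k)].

Ratio test: |a_{k+1}/a_k| = [(k² + 5k + 5)/((k+1)² + 5(k+1) + 5)] · 4·3/(11·81) → 4/297 as k → ∞.
The series converges when 4/297 · |z + 1| < 1, giving R = 297/4.

R = 297/4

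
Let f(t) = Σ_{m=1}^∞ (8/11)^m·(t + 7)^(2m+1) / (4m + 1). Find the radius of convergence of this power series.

R = √22/4

By the ratio test, |a_{m+1}/a_m| = [(4m + 1)/(4(m+1) + 1)] · 8/11 → 8/11.
Since the exponent of (t + 7) increases by 2 each term, convergence requires |t + 7|² < 11/8, hence R = √22/4.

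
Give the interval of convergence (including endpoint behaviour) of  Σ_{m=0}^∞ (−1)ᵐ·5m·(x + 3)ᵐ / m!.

(−∞, ∞)

Apply the ratio test: |a_{m+1}| / |a_m| = 5(m+1)/5m · 1/(m+1), which tends to 0 as m → ∞.
The ratio tends to 0 regardless of x, hence R = ∞.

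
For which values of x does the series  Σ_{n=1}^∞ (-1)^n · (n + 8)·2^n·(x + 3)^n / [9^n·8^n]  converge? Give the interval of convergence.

(-39, 33)

By the ratio test, |a_{n+1}/a_n| = [((n+1) + 8)/(n + 8)] · 2/(9·8) → 1/36.
Thus R = 1/(1/36) = 36.
Endpoint x = 33: the n-th term does not approach 0; divergence by the term test.
Check x = -39: the n-th term does not approach 0; divergence by the term test.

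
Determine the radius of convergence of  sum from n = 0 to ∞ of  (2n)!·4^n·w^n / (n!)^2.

R = 1/16

Apply the ratio test: |a_{n+1}| / |a_n| = (2n+1)·(2n+2)/(n+1)² · 4, which tends to 16 as n → ∞.
Thus R = 1/(16) = 1/16.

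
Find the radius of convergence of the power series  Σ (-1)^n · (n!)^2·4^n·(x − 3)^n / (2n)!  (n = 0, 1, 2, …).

R = 1

Apply the ratio test: |a_{n+1}| / |a_n| = (n+1)²/[(2n+1)·(2n+2)] · 4, which tends to 1 as n → ∞.
Convergence for |x − 3| < 1, so R = 1.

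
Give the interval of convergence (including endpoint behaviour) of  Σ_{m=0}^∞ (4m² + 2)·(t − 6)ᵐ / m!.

Apply the ratio test: |a_{m+1}| / |a_m| = (4(m+1)² + 2)/(4m² + 2) · 1/(m+1), which tends to 0 as m → ∞.
The ratio tends to 0 regardless of t, hence R = ∞.

(−∞, ∞)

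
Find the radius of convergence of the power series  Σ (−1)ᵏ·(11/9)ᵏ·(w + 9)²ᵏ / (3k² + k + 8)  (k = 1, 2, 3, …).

R = 3√11/11

Apply the ratio test: |a_{k+1}| / |a_k| = [(3k² + k + 8)/(3(k+1)² + (k+1) + 8)] · 11/9, which tends to 11/9 as k → ∞.
Writing y = (w + 9)², the series in y has radius 9/11, so |w + 9| < √(9/11) and R = 3√11/11.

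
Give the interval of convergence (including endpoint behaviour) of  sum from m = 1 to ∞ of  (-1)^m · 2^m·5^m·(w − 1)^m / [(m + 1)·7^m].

(3/10, 17/10]

The ratio of consecutive coefficients is [(m + 1)/((m+1) + 1)] · 2·5/7 → 10/7.
The series converges when 10/7 · |w − 1| < 1, giving R = 7/10.
When w = 17/10, the terms alternate in sign and decrease monotonically to 0 in absolute value (size ~ c/m), so the alternating series test gives convergence.
When w = 3/10, comparison with the harmonic series Σ 1/m shows the series diverges.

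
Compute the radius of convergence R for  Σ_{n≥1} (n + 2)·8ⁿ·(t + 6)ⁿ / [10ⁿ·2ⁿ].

The ratio of consecutive coefficients is [((n+1) + 2)/(n + 2)] · 8/(10·2) → 2/5.
Thus R = 1/(2/5) = 5/2.

R = 5/2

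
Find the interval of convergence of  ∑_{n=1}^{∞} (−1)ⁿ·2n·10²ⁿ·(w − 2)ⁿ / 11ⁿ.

Ratio test: |a_{n+1}/a_n| = [2(n+1)/2n] · 100/11 → 100/11 as n → ∞.
Hence the series converges for |w − 2| < 1/(100/11) = 11/100, so the radius of convergence is 11/100.
Endpoint w = 211/100: the terms do not tend to 0, so the series diverges.
When w = 189/100, the terms do not tend to 0, so the series diverges.

(189/100, 211/100)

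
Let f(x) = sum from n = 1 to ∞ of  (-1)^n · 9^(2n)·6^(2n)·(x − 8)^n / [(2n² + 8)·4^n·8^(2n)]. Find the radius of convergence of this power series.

Ratio test: |a_{n+1}/a_n| = [(2n² + 8)/(2(n+1)² + 8)] · 81·36/(4·64) → 729/64 as n → ∞.
Thus R = 1/(729/64) = 64/729.

R = 64/729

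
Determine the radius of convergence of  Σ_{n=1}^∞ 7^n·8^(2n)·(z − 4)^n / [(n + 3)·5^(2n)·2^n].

The ratio of consecutive coefficients is [(n + 3)/((n+1) + 3)] · 7·64/(25·2) → 224/25.
The series converges when 224/25 · |z − 4| < 1, giving R = 25/224.

R = 25/224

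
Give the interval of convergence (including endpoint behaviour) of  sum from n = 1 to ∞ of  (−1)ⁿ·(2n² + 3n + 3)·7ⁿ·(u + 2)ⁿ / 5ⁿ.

Ratio test: |a_{n+1}/a_n| = [(2(n+1)² + 3(n+1) + 3)/(2n² + 3n + 3)] · 7/5 → 7/5 as n → ∞.
Hence the series converges for |u + 2| < 1/(7/5) = 5/7, so the radius of convergence is 5/7.
At u = -9/7: the terms do not tend to 0, so the series diverges.
At u = -19/7: the n-th term does not approach 0; divergence by the term test.

(-19/7, -9/7)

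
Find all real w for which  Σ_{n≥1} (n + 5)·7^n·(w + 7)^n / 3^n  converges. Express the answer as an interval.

Ratio test: |a_{n+1}/a_n| = [((n+1) + 5)/(n + 5)] · 7/3 → 7/3 as n → ∞.
Thus R = 1/(7/3) = 3/7.
At w = -46/7: the terms have absolute value of order n, which does not tend to 0, so the series diverges by the divergence test.
Endpoint w = -52/7: the terms have absolute value of order n, which does not tend to 0, so the series diverges by the divergence test.

(-52/7, -46/7)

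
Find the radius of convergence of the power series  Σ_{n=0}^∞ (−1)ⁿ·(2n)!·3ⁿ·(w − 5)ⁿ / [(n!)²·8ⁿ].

Ratio test: |a_{n+1}/a_n| = (2n+1)·(2n+2)/(n+1)² · 3/8 → 3/2 as n → ∞.
Hence the series converges for |w − 5| < 1/(3/2) = 2/3, so the radius of convergence is 2/3.

R = 2/3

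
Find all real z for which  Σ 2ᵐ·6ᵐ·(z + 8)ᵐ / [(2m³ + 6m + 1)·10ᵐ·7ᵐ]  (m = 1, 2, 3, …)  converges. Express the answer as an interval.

[-83/6, -13/6]

By the ratio test, |a_{m+1}/a_m| = [(2m³ + 6m + 1)/(2(m+1)³ + 6(m+1) + 1)] · 2·6/(10·7) → 6/35.
The series converges when 6/35 · |z + 8| < 1, giving R = 35/6.
At z = -13/6: absolute convergence follows by limit comparison with Σ 1/m³.
Endpoint z = -83/6: absolute convergence follows by limit comparison with Σ 1/m³.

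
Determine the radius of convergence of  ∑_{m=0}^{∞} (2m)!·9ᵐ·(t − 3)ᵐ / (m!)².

Ratio test: |a_{m+1}/a_m| = (2m+1)·(2m+2)/(m+1)² · 9 → 36 as m → ∞.
Thus R = 1/(36) = 1/36.

R = 1/36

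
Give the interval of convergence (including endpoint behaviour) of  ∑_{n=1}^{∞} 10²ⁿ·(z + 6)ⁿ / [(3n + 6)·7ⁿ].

Ratio test: |a_{n+1}/a_n| = [(3n + 6)/(3(n+1) + 6)] · 100/7 → 100/7 as n → ∞.
Hence the series converges for |z + 6| < 1/(100/7) = 7/100, so the radius of convergence is 7/100.
At z = -593/100: the terms are asymptotic to a nonzero constant times 1/n, so the series diverges by limit comparison with Σ 1/n.
Endpoint z = -607/100: an alternating series whose terms decrease to 0 in absolute value, so it converges by the Leibniz criterion.

[-607/100, -593/100)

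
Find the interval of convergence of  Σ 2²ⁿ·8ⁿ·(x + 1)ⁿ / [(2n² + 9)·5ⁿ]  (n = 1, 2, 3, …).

The ratio of consecutive coefficients is [(2n² + 9)/(2(n+1)² + 9)] · 4·8/5 → 32/5.
Thus R = 1/(32/5) = 5/32.
When x = -27/32, the series is dominated by a constant times Σ 1/n², which converges (p = 2 > 1).
Endpoint x = -37/32: the series is dominated by a constant times Σ 1/n², which converges (p = 2 > 1).

[-37/32, -27/32]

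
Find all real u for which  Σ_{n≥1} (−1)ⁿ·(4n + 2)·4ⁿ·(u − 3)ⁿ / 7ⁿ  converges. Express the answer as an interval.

The ratio of consecutive coefficients is [(4(n+1) + 2)/(4n + 2)] · 4/7 → 4/7.
Hence the series converges for |u − 3| < 1/(4/7) = 7/4, so the radius of convergence is 7/4.
At u = 19/4: the terms do not tend to 0, so the series diverges.
At u = 5/4: the terms have absolute value of order n, which does not tend to 0, so the series diverges by the divergence test.

(5/4, 19/4)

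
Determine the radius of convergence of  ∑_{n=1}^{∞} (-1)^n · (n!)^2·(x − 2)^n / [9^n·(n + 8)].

The ratio of consecutive coefficients is (n+1)² · 1/9 · (n + 8)/((n+1) + 8) → ∞.
The ratio grows without bound, so the series diverges whenever (x − 2) ≠ 0; it converges only at x = 2. R = 0.

R = 0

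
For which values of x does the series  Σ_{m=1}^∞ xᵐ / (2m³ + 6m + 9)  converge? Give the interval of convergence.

[-1, 1]

Apply the ratio test: |a_{m+1}| / |a_m| = (2m³ + 6m + 9)/(2(m+1)³ + 6(m+1) + 9), which tends to 1 as m → ∞.
So the series converges when |x| < 1 and diverges when |x| > 1; R = 1.
When x = 1, the series is dominated by a constant times Σ 1/m³, which converges (p = 3 > 1).
Check x = -1: the series is dominated by a constant times Σ 1/m³, which converges (p = 3 > 1).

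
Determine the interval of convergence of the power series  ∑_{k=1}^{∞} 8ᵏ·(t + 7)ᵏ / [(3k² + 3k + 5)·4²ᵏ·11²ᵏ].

[-249, 235]

The ratio of consecutive coefficients is [(3k² + 3k + 5)/(3(k+1)² + 3(k+1) + 5)] · 8/(16·121) → 1/242.
Thus R = 1/(1/242) = 242.
At t = 235: absolute convergence follows by limit comparison with Σ 1/k².
When t = -249, absolute convergence follows by limit comparison with Σ 1/k².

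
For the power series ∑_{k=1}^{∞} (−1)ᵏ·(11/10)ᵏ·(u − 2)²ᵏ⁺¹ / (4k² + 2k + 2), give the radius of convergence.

R = √110/11

The ratio of consecutive coefficients is [(4k² + 2k + 2)/(4(k+1)² + 2(k+1) + 2)] · 11/10 → 11/10.
Writing y = (u − 2)², the series in y has radius 10/11, so |u − 2| < √(10/11) and R = √110/11.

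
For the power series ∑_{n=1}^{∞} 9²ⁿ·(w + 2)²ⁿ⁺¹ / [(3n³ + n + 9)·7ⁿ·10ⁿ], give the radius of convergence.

Ratio test: |a_{n+1}/a_n| = [(3n³ + n + 9)/(3(n+1)³ + (n+1) + 9)] · 81/(7·10) → 81/70 as n → ∞.
Since the exponent of (w + 2) increases by 2 each term, convergence requires |w + 2|² < 70/81, hence R = √70/9.

R = √70/9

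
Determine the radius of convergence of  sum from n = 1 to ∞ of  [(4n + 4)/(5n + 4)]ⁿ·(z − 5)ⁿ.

Root test: |a_n|^(1/n) = (4n + 4)/(5n + 4) → 4/5.
Thus R = 1/(4/5) = 5/4.

R = 5/4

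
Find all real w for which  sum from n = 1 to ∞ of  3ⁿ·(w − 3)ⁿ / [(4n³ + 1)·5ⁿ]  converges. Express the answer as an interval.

[4/3, 14/3]

Ratio test: |a_{n+1}/a_n| = [(4n³ + 1)/(4(n+1)³ + 1)] · 3/5 → 3/5 as n → ∞.
The series converges when 3/5 · |w − 3| < 1, giving R = 5/3.
Endpoint w = 14/3: absolute convergence follows by limit comparison with Σ 1/n³.
At w = 4/3: the series is dominated by a constant times Σ 1/n³, which converges (p = 3 > 1).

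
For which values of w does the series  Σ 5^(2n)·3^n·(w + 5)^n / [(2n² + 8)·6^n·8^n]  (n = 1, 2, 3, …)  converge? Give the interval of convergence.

[-141/25, -109/25]

By the ratio test, |a_{n+1}/a_n| = [(2n² + 8)/(2(n+1)² + 8)] · 25·3/(6·8) → 25/16.
The series converges when 25/16 · |w + 5| < 1, giving R = 16/25.
Check w = -109/25: the series is dominated by a constant times Σ 1/n², which converges (p = 2 > 1).
When w = -141/25, the terms are on the order of 1/n², so the series converges absolutely by comparison with the p-series (p = 2 > 1).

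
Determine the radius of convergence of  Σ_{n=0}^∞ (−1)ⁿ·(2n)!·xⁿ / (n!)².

By the ratio test, |a_{n+1}/a_n| = (2n+1)·(2n+2)/(n+1)² → 4.
Hence the series converges for |x| < 1/(4) = 1/4, so the radius of convergence is 1/4.

R = 1/4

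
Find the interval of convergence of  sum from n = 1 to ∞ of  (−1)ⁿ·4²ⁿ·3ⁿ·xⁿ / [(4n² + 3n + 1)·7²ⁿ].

[-49/48, 49/48]

The ratio of consecutive coefficients is [(4n² + 3n + 1)/(4(n+1)² + 3(n+1) + 1)] · 16·3/49 → 48/49.
Convergence for |x| · 48/49 < 1, i.e. |x| < 49/48. So R = 49/48.
When x = 49/48, the terms are on the order of 1/n², so the series converges absolutely by comparison with the p-series (p = 2 > 1).
At x = -49/48: absolute convergence follows by limit comparison with Σ 1/n².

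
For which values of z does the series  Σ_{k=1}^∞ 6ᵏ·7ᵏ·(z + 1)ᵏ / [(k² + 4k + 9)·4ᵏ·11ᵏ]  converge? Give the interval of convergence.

[-43/21, 1/21]

By the ratio test, |a_{k+1}/a_k| = [(k² + 4k + 9)/((k+1)² + 4(k+1) + 9)] · 6·7/(4·11) → 21/22.
Convergence for |z + 1| · 21/22 < 1, i.e. |z + 1| < 22/21. So R = 22/21.
Check z = 1/21: the series is dominated by a constant times Σ 1/k², which converges (p = 2 > 1).
When z = -43/21, the series is dominated by a constant times Σ 1/k², which converges (p = 2 > 1).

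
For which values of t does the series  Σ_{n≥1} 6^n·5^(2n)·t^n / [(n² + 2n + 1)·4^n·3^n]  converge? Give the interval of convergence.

The ratio of consecutive coefficients is [(n² + 2n + 1)/((n+1)² + 2(n+1) + 1)] · 6·25/(4·3) → 25/2.
The series converges when 25/2 · |t| < 1, giving R = 2/25.
At t = 2/25: the series is dominated by a constant times Σ 1/n², which converges (p = 2 > 1).
Endpoint t = -2/25: the terms are on the order of 1/n², so the series converges absolutely by comparison with the p-series (p = 2 > 1).

[-2/25, 2/25]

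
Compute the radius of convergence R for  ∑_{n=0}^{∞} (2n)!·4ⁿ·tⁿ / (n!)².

R = 1/16

By the ratio test, |a_{n+1}/a_n| = (2n+1)·(2n+2)/(n+1)² · 4 → 16.
Convergence for |t| · 16 < 1, i.e. |t| < 1/16. So R = 1/16.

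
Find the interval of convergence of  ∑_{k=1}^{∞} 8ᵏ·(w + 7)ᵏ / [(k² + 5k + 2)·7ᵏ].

[-63/8, -49/8]

Apply the ratio test: |a_{k+1}| / |a_k| = [(k² + 5k + 2)/((k+1)² + 5(k+1) + 2)] · 8/7, which tends to 8/7 as k → ∞.
Hence the series converges for |w + 7| < 1/(8/7) = 7/8, so the radius of convergence is 7/8.
When w = -49/8, absolute convergence follows by limit comparison with Σ 1/k².
At w = -63/8: the series is dominated by a constant times Σ 1/k², which converges (p = 2 > 1).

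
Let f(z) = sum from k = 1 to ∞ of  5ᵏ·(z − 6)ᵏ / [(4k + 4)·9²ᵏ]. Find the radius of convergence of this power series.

R = 81/5

By the ratio test, |a_{k+1}/a_k| = [(4k + 4)/(4(k+1) + 4)] · 5/81 → 5/81.
Thus R = 1/(5/81) = 81/5.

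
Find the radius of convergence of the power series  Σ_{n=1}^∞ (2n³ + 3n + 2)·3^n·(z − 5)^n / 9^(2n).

R = 27

Ratio test: |a_{n+1}/a_n| = [(2(n+1)³ + 3(n+1) + 2)/(2n³ + 3n + 2)] · 3/81 → 1/27 as n → ∞.
Convergence for |z − 5| · 1/27 < 1, i.e. |z − 5| < 27. So R = 27.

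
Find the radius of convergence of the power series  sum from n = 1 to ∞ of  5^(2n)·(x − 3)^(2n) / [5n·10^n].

The ratio of consecutive coefficients is [5n/5(n+1)] · 25/10 → 5/2.
Since the exponent of (x − 3) increases by 2 each term, convergence requires |x − 3|² < 2/5, hence R = √10/5.

R = √10/5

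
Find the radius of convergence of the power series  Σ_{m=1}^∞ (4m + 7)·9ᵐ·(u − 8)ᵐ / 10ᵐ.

R = 10/9

The ratio of consecutive coefficients is [(4(m+1) + 7)/(4m + 7)] · 9/10 → 9/10.
Thus R = 1/(9/10) = 10/9.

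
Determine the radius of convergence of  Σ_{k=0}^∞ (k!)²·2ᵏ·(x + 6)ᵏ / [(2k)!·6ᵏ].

R = 12

By the ratio test, |a_{k+1}/a_k| = (k+1)²/[(2k+1)·(2k+2)] · 2/6 → 1/12.
Convergence for |x + 6| · 1/12 < 1, i.e. |x + 6| < 12. So R = 12.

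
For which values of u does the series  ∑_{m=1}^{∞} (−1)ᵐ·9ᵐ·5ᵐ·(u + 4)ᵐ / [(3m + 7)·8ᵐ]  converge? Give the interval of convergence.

(-188/45, -172/45]

By the ratio test, |a_{m+1}/a_m| = [(3m + 7)/(3(m+1) + 7)] · 9·5/8 → 45/8.
The series converges when 45/8 · |u + 4| < 1, giving R = 8/45.
Endpoint u = -172/45: convergence follows from the alternating series test (terms decrease monotonically to 0).
Check u = -188/45: the terms behave like c/m; limit comparison with the harmonic series gives divergence.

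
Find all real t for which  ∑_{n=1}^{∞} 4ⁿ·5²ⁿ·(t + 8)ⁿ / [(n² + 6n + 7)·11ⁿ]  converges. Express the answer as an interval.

[-811/100, -789/100]

By the ratio test, |a_{n+1}/a_n| = [(n² + 6n + 7)/((n+1)² + 6(n+1) + 7)] · 4·25/11 → 100/11.
Hence the series converges for |t + 8| < 1/(100/11) = 11/100, so the radius of convergence is 11/100.
Check t = -789/100: the series is dominated by a constant times Σ 1/n², which converges (p = 2 > 1).
Check t = -811/100: absolute convergence follows by limit comparison with Σ 1/n².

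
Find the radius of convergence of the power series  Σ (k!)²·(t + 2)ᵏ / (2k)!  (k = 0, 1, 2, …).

The ratio of consecutive coefficients is (k+1)²/[(2k+1)·(2k+2)] → 1/4.
Convergence for |t + 2| · 1/4 < 1, i.e. |t + 2| < 4. So R = 4.

R = 4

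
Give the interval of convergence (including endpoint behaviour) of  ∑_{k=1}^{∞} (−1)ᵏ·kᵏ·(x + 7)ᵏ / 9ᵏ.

Applying the root test, |a_k|^(1/k) = k/9 → ∞.
Since the k-th root of |a_k| is unbounded, the series converges only at x = -7; R = 0.

{-7}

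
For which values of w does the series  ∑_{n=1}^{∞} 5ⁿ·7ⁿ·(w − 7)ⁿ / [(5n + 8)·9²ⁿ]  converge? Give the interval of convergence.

[164/35, 326/35)

Ratio test: |a_{n+1}/a_n| = [(5n + 8)/(5(n+1) + 8)] · 5·7/81 → 35/81 as n → ∞.
The series converges when 35/81 · |w − 7| < 1, giving R = 81/35.
Check w = 326/35: comparison with the harmonic series Σ 1/n shows the series diverges.
When w = 164/35, an alternating series whose terms decrease to 0 in absolute value, so it converges by the Leibniz criterion.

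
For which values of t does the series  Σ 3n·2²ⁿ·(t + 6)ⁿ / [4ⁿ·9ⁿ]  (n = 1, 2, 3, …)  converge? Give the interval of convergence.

(-15, 3)

By the ratio test, |a_{n+1}/a_n| = [3(n+1)/3n] · 4/(4·9) → 1/9.
Convergence for |t + 6| · 1/9 < 1, i.e. |t + 6| < 9. So R = 9.
Check t = 3: the terms have absolute value of order n, which does not tend to 0, so the series diverges by the divergence test.
Endpoint t = -15: the terms have absolute value of order n, which does not tend to 0, so the series diverges by the divergence test.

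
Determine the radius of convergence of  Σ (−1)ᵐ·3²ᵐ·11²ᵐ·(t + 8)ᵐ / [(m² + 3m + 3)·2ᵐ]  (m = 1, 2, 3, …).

By the ratio test, |a_{m+1}/a_m| = [(m² + 3m + 3)/((m+1)² + 3(m+1) + 3)] · 9·121/2 → 1089/2.
Hence the series converges for |t + 8| < 1/(1089/2) = 2/1089, so the radius of convergence is 2/1089.

R = 2/1089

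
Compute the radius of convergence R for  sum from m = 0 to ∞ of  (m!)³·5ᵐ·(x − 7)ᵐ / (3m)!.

R = 27/5

Ratio test: |a_{m+1}/a_m| = (m+1)³/[(3m+1)·(3m+2)·(3m+3)] · 5 → 5/27 as m → ∞.
Hence the series converges for |x − 7| < 1/(5/27) = 27/5, so the radius of convergence is 27/5.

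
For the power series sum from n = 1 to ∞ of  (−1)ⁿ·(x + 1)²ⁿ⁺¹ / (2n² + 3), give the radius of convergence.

The ratio of consecutive coefficients is (2n² + 3)/(2(n+1)² + 3) → 1.
Successive powers of (x + 1) differ by 2, so the series converges when |x + 1|² · 1 < 1, i.e. |x + 1| < √(1) = 1. So R = 1.

R = 1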